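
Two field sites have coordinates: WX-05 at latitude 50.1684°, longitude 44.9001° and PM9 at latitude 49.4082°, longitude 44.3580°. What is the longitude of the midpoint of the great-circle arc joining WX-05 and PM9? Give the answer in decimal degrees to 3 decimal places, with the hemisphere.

Bx = cos φ₂ cos Δλ = 0.650636,  By = cos φ₂ sin Δλ = -0.006156
φₘ = atan2(sin φ₁ + sin φ₂, √((cos φ₁ + Bx)² + By²)) = 49.78862°
λₘ = λ₁ + atan2(By, cos φ₁ + Bx) = 44.62692°

44.627°E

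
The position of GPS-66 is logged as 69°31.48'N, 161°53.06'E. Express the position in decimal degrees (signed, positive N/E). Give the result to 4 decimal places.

+69.5247°, +161.8843°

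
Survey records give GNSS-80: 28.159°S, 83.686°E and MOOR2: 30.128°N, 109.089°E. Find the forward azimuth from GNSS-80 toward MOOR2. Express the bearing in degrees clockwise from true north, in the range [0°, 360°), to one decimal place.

Δλ = 25.4030°
y = sin Δλ · cos φ₂ = 0.371030
x = cos φ₁ sin φ₂ − sin φ₁ cos φ₂ cos Δλ = 0.811227
θ = atan2(y, x) = 24.5778° → 24.5778° (mod 360°)

24.6°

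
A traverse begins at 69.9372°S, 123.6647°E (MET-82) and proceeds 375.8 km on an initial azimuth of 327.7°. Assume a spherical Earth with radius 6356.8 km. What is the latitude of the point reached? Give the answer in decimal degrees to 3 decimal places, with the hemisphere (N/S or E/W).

67.006°S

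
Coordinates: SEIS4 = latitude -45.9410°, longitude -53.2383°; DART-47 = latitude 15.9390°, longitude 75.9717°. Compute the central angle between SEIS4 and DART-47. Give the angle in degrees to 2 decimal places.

Δφ = 61.8800°,  Δλ = 129.2100°
a = sin²(Δφ/2) + cos φ₁ cos φ₂ sin²(Δλ/2) = 0.810025
c = 2·arcsin(√a) = 2.239602 rad = 128.3198°

128.32°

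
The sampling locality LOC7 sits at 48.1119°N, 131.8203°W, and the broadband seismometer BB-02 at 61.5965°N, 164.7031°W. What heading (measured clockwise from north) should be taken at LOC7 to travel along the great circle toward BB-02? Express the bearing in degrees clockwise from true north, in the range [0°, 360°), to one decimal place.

318.3°

Δλ = -32.8828°
y = sin Δλ · cos φ₂ = -0.258256
x = cos φ₁ sin φ₂ − sin φ₁ cos φ₂ cos Δλ = 0.289920
θ = atan2(y, x) = -41.6942° → 318.3058° (mod 360°)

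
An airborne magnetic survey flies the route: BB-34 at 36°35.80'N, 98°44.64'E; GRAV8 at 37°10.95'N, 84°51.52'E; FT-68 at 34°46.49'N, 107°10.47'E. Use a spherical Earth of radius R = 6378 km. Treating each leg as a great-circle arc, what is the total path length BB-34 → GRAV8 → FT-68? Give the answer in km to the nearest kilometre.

3260 km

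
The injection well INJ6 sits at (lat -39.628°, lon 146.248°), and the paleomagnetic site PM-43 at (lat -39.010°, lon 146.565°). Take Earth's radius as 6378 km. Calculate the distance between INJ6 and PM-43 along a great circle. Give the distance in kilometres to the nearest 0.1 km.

74.0 km

Δφ = 0.6180°,  Δλ = 0.3170°
a = sin²(Δφ/2) + cos φ₁ cos φ₂ sin²(Δλ/2) = 0.000034
c = 2·arcsin(√a) = 0.011604 rad = 0.6649°
d = R·c = 6378 × 0.011604 = 74.0 km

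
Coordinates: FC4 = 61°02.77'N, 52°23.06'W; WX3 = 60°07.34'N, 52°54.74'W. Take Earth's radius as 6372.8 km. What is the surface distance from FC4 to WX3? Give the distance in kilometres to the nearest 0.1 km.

106.7 km

FC4: φ = +61.04617°, λ = -52.38433°
WX3: φ = +60.12233°, λ = -52.91233°
Δφ = -0.9238°,  Δλ = -0.5280°
a = sin²(Δφ/2) + cos φ₁ cos φ₂ sin²(Δλ/2) = 0.000070
c = 2·arcsin(√a) = 0.016747 rad = 0.9595°
d = R·c = 6372.8 × 0.016747 = 106.7 km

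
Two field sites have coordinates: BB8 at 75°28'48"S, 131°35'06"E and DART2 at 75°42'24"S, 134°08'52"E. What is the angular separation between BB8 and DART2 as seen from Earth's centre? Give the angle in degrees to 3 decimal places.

BB8: φ = -75.48000°, λ = +131.58500°
DART2: φ = -75.70667°, λ = +134.14778°
Δφ = -0.2267°,  Δλ = 2.5628°
a = sin²(Δφ/2) + cos φ₁ cos φ₂ sin²(Δλ/2) = 0.000035
c = 2·arcsin(√a) = 0.011810 rad = 0.6767°

0.677°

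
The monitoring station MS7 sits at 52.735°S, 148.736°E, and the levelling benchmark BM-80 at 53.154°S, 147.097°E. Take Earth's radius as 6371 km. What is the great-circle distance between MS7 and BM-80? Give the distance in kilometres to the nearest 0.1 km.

119.3 km

Δφ = -0.4190°,  Δλ = -1.6390°
a = sin²(Δφ/2) + cos φ₁ cos φ₂ sin²(Δλ/2) = 0.000088
c = 2·arcsin(√a) = 0.018724 rad = 1.0728°
d = R·c = 6371 × 0.018724 = 119.3 km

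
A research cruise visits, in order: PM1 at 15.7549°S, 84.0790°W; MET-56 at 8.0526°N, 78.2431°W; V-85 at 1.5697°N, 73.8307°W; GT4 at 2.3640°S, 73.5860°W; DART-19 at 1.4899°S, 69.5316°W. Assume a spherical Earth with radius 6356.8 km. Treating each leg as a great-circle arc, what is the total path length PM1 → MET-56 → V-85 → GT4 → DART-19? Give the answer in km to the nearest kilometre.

4484 km

PM1→MET-56: c = 0.427590 rad, d = 2718.10 km
MET-56→V-85: c = 0.136693 rad, d = 868.93 km
V-85→GT4: c = 0.068789 rad, d = 437.28 km
GT4→DART-19: c = 0.072349 rad, d = 459.91 km
Total = 2718.10 + 868.93 + 437.28 + 459.91 = 4484.21 km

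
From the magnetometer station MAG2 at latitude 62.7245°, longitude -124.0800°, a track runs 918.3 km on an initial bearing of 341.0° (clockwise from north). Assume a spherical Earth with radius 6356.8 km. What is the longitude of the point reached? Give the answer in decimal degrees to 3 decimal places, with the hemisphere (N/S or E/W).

δ = d/R = 918.3/6356.8 = 0.144459 rad
φ₂ = arcsin(sin φ₁ cos δ + cos φ₁ sin δ cos θ)
   = arcsin(0.88881·0.98958 + 0.45827·0.14396·0.94552) = 70.37866°
λ₂ = λ₁ + atan2(sin θ sin δ cos φ₁, cos δ − sin φ₁ sin φ₂) = -132.10297°

132.103°W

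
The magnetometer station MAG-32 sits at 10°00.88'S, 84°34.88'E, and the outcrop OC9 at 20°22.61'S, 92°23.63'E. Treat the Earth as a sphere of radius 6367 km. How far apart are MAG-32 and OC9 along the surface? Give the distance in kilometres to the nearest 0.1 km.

1423.2 km

MAG-32: φ = -10.01467°, λ = +84.58133°
OC9: φ = -20.37683°, λ = +92.39383°
Δφ = -10.3622°,  Δλ = 7.8125°
a = sin²(Δφ/2) + cos φ₁ cos φ₂ sin²(Δλ/2) = 0.012439
c = 2·arcsin(√a) = 0.223525 rad = 12.8071°
d = R·c = 6367 × 0.223525 = 1423.2 km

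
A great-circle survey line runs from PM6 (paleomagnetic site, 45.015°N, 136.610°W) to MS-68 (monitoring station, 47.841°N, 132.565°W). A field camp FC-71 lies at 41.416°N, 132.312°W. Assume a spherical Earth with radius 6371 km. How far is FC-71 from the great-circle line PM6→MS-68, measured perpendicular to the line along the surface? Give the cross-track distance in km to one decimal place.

δ₁₃ = central angle PM6→FC-71 = 0.083247 rad  (haversine)
θ₁₃ = bearing PM6→FC-71 = 137.475°,  θ₁₂ = bearing PM6→MS-68 = 43.162°
dₓₜ = R·arcsin(sin δ₁₃ · sin(θ₁₃ − θ₁₂)) = 6371·arcsin(0.08315·sin(94.314°)) = 528.863 km
|dₓₜ| = 528.863 km

528.9 km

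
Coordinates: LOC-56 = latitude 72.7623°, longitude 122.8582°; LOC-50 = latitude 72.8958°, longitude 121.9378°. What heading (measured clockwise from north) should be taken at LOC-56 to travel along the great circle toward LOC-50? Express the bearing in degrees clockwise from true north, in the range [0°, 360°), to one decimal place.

296.6°

Δλ = -0.9204°
y = sin Δλ · cos φ₂ = -0.004724
x = cos φ₁ sin φ₂ − sin φ₁ cos φ₂ cos Δλ = 0.002366
θ = atan2(y, x) = -63.3956° → 296.6044° (mod 360°)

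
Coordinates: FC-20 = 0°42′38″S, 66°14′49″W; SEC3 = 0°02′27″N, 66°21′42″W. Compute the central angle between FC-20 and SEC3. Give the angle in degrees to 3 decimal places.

0.760°

FC-20: φ = -0.71056°, λ = -66.24694°
SEC3: φ = +0.04083°, λ = -66.36167°
Δφ = 0.7514°,  Δλ = -0.1147°
a = sin²(Δφ/2) + cos φ₁ cos φ₂ sin²(Δλ/2) = 0.000044
c = 2·arcsin(√a) = 0.013266 rad = 0.7601°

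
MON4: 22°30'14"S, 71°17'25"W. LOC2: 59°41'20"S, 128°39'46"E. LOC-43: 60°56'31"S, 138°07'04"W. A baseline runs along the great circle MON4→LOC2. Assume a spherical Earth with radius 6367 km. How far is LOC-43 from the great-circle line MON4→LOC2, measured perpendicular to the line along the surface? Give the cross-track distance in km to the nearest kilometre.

MON4: φ = -22.50389°, λ = -71.29028°
LOC2: φ = -59.68889°, λ = +128.66278°
LOC-43: φ = -60.94194°, λ = -138.11778°
δ₁₃ = central angle MON4→LOC-43 = 1.034289 rad  (haversine)
θ₁₃ = bearing MON4→LOC-43 = 211.299°,  θ₁₂ = bearing MON4→LOC2 = 189.976°
dₓₜ = R·arcsin(sin δ₁₃ · sin(θ₁₃ − θ₁₂)) = 6367·arcsin(0.85950·sin(21.323°)) = 2023.799 km
|dₓₜ| = 2023.799 km

2024 km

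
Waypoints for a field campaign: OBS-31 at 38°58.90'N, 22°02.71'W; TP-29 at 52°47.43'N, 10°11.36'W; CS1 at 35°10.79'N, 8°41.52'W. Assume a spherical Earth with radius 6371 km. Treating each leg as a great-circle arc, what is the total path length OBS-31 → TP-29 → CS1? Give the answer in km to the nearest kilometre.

OBS-31: φ = +38.98167°, λ = -22.04517°
TP-29: φ = +52.79050°, λ = -10.18933°
CS1: φ = +35.17983°, λ = -8.69200°
OBS-31→TP-29: c = 0.279949 rad, d = 1783.56 km
TP-29→CS1: c = 0.307921 rad, d = 1961.77 km
Total = 1783.56 + 1961.77 = 3745.32 km

3745 km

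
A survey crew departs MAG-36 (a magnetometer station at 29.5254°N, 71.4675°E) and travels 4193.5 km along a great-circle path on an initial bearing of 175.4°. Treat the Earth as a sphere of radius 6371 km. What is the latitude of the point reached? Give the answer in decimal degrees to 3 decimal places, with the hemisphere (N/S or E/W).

8.088°S

δ = d/R = 4193.5/6371 = 0.658217 rad
φ₂ = arcsin(sin φ₁ cos δ + cos φ₁ sin δ cos θ)
   = arcsin(0.49281·0.79108 + 0.87014·0.61171·-0.99678) = -8.08842°
λ₂ = λ₁ + atan2(sin θ sin δ cos φ₁, cos δ − sin φ₁ sin φ₂) = 74.30774°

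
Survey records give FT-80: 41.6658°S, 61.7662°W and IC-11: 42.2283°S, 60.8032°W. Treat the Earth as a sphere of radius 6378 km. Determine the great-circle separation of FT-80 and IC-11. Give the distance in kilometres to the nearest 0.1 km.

101.4 km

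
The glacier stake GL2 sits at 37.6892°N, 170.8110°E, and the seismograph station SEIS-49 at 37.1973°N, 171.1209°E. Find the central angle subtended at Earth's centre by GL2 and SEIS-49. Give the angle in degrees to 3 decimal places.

0.550°

Δφ = -0.4919°,  Δλ = 0.3099°
a = sin²(Δφ/2) + cos φ₁ cos φ₂ sin²(Δλ/2) = 0.000023
c = 2·arcsin(√a) = 0.009599 rad = 0.5500°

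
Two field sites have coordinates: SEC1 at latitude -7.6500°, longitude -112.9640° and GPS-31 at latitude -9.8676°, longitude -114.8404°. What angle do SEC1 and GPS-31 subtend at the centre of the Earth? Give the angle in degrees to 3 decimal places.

2.891°

Δφ = -2.2176°,  Δλ = -1.8764°
a = sin²(Δφ/2) + cos φ₁ cos φ₂ sin²(Δλ/2) = 0.000636
c = 2·arcsin(√a) = 0.050453 rad = 2.8908°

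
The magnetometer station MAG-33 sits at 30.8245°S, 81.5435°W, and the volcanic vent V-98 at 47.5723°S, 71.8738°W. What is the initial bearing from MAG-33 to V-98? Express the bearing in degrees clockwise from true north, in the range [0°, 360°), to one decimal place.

158.9°

Δλ = 9.6697°
y = sin Δλ · cos φ₂ = 0.113321
x = cos φ₁ sin φ₂ − sin φ₁ cos φ₂ cos Δλ = -0.293071
θ = atan2(y, x) = 158.8601° → 158.8601° (mod 360°)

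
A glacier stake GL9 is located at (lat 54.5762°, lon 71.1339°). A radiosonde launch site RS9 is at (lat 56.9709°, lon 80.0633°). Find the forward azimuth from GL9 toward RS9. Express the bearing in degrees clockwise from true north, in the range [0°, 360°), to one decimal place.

60.9°

Δλ = 8.9294°
y = sin Δλ · cos φ₂ = 0.084604
x = cos φ₁ sin φ₂ − sin φ₁ cos φ₂ cos Δλ = 0.047166
θ = atan2(y, x) = 60.8604° → 60.8604° (mod 360°)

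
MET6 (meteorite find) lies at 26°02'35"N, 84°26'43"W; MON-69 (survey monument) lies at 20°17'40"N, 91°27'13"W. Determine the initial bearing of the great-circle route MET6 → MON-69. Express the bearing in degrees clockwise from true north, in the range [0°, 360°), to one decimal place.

MET6: φ = +26.04306°, λ = -84.44528°
MON-69: φ = +20.29444°, λ = -91.45361°
Δλ = -7.0083°
y = sin Δλ · cos φ₂ = -0.114439
x = cos φ₁ sin φ₂ − sin φ₁ cos φ₂ cos Δλ = -0.097087
θ = atan2(y, x) = -130.3103° → 229.6897° (mod 360°)

229.7°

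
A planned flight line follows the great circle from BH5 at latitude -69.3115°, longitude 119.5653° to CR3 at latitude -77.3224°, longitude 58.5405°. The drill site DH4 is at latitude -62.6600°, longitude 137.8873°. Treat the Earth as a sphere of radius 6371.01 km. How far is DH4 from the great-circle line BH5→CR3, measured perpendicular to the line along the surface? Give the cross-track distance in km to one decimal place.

δ₁₃ = central angle BH5→DH4 = 0.173170 rad  (haversine)
θ₁₃ = bearing BH5→DH4 = 56.919°,  θ₁₂ = bearing BH5→CR3 = 218.060°
dₓₜ = R·arcsin(sin δ₁₃ · sin(θ₁₃ − θ₁₂)) = 6371.01·arcsin(0.17231·sin(-161.141°)) = -355.029 km
|dₓₜ| = 355.029 km

355.0 km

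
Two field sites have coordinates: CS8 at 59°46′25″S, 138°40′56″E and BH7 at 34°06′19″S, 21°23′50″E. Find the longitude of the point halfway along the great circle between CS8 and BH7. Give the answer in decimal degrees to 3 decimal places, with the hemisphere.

CS8: φ = -59.77361°, λ = +138.68222°
BH7: φ = -34.10528°, λ = +21.39722°
Bx = cos φ₂ cos Δλ = -0.379573,  By = cos φ₂ sin Δλ = -0.735882
φₘ = atan2(sin φ₁ + sin φ₂, √((cos φ₁ + Bx)² + By²)) = -62.35628°
λₘ = λ₁ + atan2(By, cos φ₁ + Bx) = 58.23526°

58.235°E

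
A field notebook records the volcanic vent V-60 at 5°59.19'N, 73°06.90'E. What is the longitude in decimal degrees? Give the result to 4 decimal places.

73.1150°E

73° + 6.90′/60 = 73 + 0.11500 = 73.1150°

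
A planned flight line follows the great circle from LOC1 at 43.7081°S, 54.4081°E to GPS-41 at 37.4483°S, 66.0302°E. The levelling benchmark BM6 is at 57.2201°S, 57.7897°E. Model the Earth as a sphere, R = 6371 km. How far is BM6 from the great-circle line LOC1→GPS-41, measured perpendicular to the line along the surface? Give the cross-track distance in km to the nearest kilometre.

δ₁₃ = central angle LOC1→BM6 = 0.238728 rad  (haversine)
θ₁₃ = bearing LOC1→BM6 = 172.238°,  θ₁₂ = bearing LOC1→GPS-41 = 58.557°
dₓₜ = R·arcsin(sin δ₁₃ · sin(θ₁₃ − θ₁₂)) = 6371·arcsin(0.23647·sin(113.681°)) = 1390.690 km
|dₓₜ| = 1390.690 km

1391 km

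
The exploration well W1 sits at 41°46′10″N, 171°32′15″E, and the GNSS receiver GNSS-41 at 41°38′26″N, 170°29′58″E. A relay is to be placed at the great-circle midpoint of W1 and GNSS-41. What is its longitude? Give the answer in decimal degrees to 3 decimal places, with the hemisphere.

171.018°E

W1: φ = +41.76944°, λ = +171.53750°
GNSS-41: φ = +41.64056°, λ = +170.49944°
Bx = cos φ₂ cos Δλ = 0.747205,  By = cos φ₂ sin Δλ = -0.013539
φₘ = atan2(sin φ₁ + sin φ₂, √((cos φ₁ + Bx)² + By²)) = 41.70617°
λₘ = λ₁ + atan2(By, cos φ₁ + Bx) = 171.01795°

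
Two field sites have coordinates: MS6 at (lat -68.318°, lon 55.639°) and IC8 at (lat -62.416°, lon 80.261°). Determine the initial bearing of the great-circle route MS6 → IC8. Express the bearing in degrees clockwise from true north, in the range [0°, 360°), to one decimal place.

71.7°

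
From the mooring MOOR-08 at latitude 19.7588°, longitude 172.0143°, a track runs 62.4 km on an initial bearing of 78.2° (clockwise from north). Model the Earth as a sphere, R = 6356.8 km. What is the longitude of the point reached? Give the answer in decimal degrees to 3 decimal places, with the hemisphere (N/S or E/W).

172.600°E

δ = d/R = 62.4/6356.8 = 0.009816 rad
φ₂ = arcsin(sin φ₁ cos δ + cos φ₁ sin δ cos θ)
   = arcsin(0.33806·0.99995 + 0.94112·0.00982·0.20450) = 19.87286°
λ₂ = λ₁ + atan2(sin θ sin δ cos φ₁, cos δ − sin φ₁ sin φ₂) = 172.59971°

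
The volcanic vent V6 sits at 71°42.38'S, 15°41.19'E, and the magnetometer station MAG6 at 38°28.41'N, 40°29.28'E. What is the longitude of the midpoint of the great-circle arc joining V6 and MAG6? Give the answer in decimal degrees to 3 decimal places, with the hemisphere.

V6: φ = -71.70633°, λ = +15.68650°
MAG6: φ = +38.47350°, λ = +40.48800°
Bx = cos φ₂ cos Δλ = 0.710687,  By = cos φ₂ sin Δλ = 0.328406
φₘ = atan2(sin φ₁ + sin φ₂, √((cos φ₁ + Bx)² + By²)) = -16.92039°
λₘ = λ₁ + atan2(By, cos φ₁ + Bx) = 33.45867°

33.459°E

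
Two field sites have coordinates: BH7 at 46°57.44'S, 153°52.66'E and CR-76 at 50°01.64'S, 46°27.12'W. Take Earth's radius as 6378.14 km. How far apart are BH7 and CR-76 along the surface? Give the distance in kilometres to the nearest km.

BH7: φ = -46.95733°, λ = +153.87767°
CR-76: φ = -50.02733°, λ = -46.45200°
Δφ = -3.0700°,  Δλ = 159.6703°
a = sin²(Δφ/2) + cos φ₁ cos φ₂ sin²(Δλ/2) = 0.425541
c = 2·arcsin(√a) = 1.421323 rad = 81.4358°
d = R·c = 6378.14 × 1.421323 = 9065.4 km

9065 km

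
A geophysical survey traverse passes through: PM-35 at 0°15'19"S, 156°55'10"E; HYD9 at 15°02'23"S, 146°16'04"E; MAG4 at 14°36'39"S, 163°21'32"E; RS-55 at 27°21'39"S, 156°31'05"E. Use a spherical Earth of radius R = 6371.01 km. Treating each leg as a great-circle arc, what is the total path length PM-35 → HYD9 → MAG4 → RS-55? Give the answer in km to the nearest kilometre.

5440 km

PM-35: φ = -0.25528°, λ = +156.91944°
HYD9: φ = -15.03972°, λ = +146.26778°
MAG4: φ = -14.61083°, λ = +163.35889°
RS-55: φ = -27.36083°, λ = +156.51806°
PM-35→HYD9: c = 0.316752 rad, d = 2018.03 km
HYD9→MAG4: c = 0.288392 rad, d = 1837.35 km
MAG4→RS-55: c = 0.248737 rad, d = 1584.71 km
Total = 2018.03 + 1837.35 + 1584.71 = 5440.08 km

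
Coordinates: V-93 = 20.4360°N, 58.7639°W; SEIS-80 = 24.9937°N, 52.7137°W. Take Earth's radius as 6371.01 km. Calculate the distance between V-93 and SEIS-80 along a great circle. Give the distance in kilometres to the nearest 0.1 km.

801.0 km

Δφ = 4.5577°,  Δλ = 6.0502°
a = sin²(Δφ/2) + cos φ₁ cos φ₂ sin²(Δλ/2) = 0.003946
c = 2·arcsin(√a) = 0.125724 rad = 7.2035°
d = R·c = 6371.01 × 0.125724 = 801.0 km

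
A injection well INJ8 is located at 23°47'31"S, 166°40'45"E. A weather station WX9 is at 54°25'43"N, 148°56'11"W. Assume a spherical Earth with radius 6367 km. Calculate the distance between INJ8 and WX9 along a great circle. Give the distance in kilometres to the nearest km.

INJ8: φ = -23.79194°, λ = +166.67917°
WX9: φ = +54.42861°, λ = -148.93639°
Δφ = 78.2206°,  Δλ = 44.3844°
a = sin²(Δφ/2) + cos φ₁ cos φ₂ sin²(Δλ/2) = 0.473867
c = 2·arcsin(√a) = 1.518507 rad = 87.0041°
d = R·c = 6367 × 1.518507 = 9668.3 km

9668 km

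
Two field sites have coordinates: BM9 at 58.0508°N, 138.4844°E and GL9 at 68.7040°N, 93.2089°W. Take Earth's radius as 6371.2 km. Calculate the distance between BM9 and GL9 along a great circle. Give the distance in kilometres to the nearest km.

Δφ = 10.6532°,  Δλ = 128.3067°
a = sin²(Δφ/2) + cos φ₁ cos φ₂ sin²(Δλ/2) = 0.164276
c = 2·arcsin(√a) = 0.834636 rad = 47.8211°
d = R·c = 6371.2 × 0.834636 = 5317.6 km

5318 km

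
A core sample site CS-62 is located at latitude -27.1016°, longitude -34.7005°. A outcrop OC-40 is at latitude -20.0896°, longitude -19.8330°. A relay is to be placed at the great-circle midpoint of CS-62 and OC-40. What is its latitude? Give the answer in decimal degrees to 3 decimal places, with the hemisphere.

Bx = cos φ₂ cos Δλ = 0.907715,  By = cos φ₂ sin Δλ = 0.240973
φₘ = atan2(sin φ₁ + sin φ₂, √((cos φ₁ + Bx)² + By²)) = -23.77337°
λₘ = λ₁ + atan2(By, cos φ₁ + Bx) = -27.06669°

23.773°S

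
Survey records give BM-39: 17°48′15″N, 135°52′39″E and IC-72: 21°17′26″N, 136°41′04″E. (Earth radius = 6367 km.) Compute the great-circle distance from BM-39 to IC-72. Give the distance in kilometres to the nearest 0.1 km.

BM-39: φ = +17.80417°, λ = +135.87750°
IC-72: φ = +21.29056°, λ = +136.68444°
Δφ = 3.4864°,  Δλ = 0.8069°
a = sin²(Δφ/2) + cos φ₁ cos φ₂ sin²(Δλ/2) = 0.000969
c = 2·arcsin(√a) = 0.062279 rad = 3.5683°
d = R·c = 6367 × 0.062279 = 396.5 km

396.5 km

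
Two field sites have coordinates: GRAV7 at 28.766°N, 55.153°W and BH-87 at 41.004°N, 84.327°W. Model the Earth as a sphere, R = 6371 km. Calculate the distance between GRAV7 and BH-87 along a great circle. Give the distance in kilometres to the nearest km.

2969 km

Δφ = 12.2380°,  Δλ = -29.1740°
a = sin²(Δφ/2) + cos φ₁ cos φ₂ sin²(Δλ/2) = 0.053322
c = 2·arcsin(√a) = 0.466038 rad = 26.7020°
d = R·c = 6371 × 0.466038 = 2969.1 km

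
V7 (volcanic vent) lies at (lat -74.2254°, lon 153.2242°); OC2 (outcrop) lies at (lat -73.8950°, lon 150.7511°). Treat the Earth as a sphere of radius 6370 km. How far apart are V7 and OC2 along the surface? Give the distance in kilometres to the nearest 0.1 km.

Δφ = 0.3304°,  Δλ = -2.4731°
a = sin²(Δφ/2) + cos φ₁ cos φ₂ sin²(Δλ/2) = 0.000043
c = 2·arcsin(√a) = 0.013181 rad = 0.7552°
d = R·c = 6370 × 0.013181 = 84.0 km

84.0 km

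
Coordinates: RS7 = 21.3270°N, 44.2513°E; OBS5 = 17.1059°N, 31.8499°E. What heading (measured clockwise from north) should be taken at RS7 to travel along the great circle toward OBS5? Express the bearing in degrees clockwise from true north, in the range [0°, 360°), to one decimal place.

Δλ = -12.4014°
y = sin Δλ · cos φ₂ = -0.205259
x = cos φ₁ sin φ₂ − sin φ₁ cos φ₂ cos Δλ = -0.065495
θ = atan2(y, x) = -107.6971° → 252.3029° (mod 360°)

252.3°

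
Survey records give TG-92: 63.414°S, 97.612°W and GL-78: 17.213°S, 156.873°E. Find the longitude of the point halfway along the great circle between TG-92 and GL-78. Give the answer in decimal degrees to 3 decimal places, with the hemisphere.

175.827°W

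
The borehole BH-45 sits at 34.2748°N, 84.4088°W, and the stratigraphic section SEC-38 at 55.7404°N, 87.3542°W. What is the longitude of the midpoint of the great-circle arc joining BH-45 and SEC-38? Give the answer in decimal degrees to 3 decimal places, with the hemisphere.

85.602°W

Bx = cos φ₂ cos Δλ = 0.562200,  By = cos φ₂ sin Δλ = -0.028926
φₘ = atan2(sin φ₁ + sin φ₂, √((cos φ₁ + Bx)² + By²)) = 45.01672°
λₘ = λ₁ + atan2(By, cos φ₁ + Bx) = -85.60222°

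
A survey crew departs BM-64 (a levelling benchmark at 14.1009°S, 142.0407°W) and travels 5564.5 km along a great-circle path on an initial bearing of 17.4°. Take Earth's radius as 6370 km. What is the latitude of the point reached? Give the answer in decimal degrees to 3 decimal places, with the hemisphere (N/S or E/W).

δ = d/R = 5564.5/6370 = 0.873548 rad
φ₂ = arcsin(sin φ₁ cos δ + cos φ₁ sin δ cos θ)
   = arcsin(-0.24363·0.64211 + 0.96987·0.76661·0.95424) = 33.57665°
λ₂ = λ₁ + atan2(sin θ sin δ cos φ₁, cos δ − sin φ₁ sin φ₂) = -126.06918°

33.577°N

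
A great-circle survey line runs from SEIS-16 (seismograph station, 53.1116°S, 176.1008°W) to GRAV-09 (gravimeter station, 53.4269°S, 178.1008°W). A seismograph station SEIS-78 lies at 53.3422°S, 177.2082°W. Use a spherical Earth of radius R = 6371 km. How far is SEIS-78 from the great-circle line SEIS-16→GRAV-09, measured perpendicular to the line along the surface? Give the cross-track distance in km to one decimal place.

δ₁₃ = central angle SEIS-16→SEIS-78 = 0.012250 rad  (haversine)
θ₁₃ = bearing SEIS-16→SEIS-78 = 250.377°,  θ₁₂ = bearing SEIS-16→GRAV-09 = 254.432°
dₓₜ = R·arcsin(sin δ₁₃ · sin(θ₁₃ − θ₁₂)) = 6371·arcsin(0.01225·sin(-4.055°)) = -5.519 km
|dₓₜ| = 5.519 km

5.5 km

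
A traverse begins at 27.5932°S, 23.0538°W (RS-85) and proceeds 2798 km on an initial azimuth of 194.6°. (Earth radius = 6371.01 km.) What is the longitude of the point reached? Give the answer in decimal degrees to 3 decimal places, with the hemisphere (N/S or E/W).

32.994°W

δ = d/R = 2798/6371.01 = 0.439177 rad
φ₂ = arcsin(sin φ₁ cos δ + cos φ₁ sin δ cos θ)
   = arcsin(-0.46319·0.90510 + 0.88626·0.42519·-0.96771) = -51.61897°
λ₂ = λ₁ + atan2(sin θ sin δ cos φ₁, cos δ − sin φ₁ sin φ₂) = -32.99406°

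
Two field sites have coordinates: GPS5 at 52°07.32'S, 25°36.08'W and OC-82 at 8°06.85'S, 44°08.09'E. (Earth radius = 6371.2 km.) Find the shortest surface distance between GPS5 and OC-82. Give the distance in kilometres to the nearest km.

7920 km

GPS5: φ = -52.12200°, λ = -25.60133°
OC-82: φ = -8.11417°, λ = +44.13483°
Δφ = 44.0078°,  Δλ = 69.7362°
a = sin²(Δφ/2) + cos φ₁ cos φ₂ sin²(Δλ/2) = 0.339035
c = 2·arcsin(√a) = 1.243030 rad = 71.2204°
d = R·c = 6371.2 × 1.243030 = 7919.6 km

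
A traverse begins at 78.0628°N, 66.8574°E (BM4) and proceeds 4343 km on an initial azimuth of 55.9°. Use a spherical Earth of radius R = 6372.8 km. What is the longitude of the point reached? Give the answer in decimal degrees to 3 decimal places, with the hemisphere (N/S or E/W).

176.375°E

δ = d/R = 4343/6372.8 = 0.681490 rad
φ₂ = arcsin(sin φ₁ cos δ + cos φ₁ sin δ cos θ)
   = arcsin(0.97837·0.77663 + 0.20684·0.62995·0.56064) = 56.39683°
λ₂ = λ₁ + atan2(sin θ sin δ cos φ₁, cos δ − sin φ₁ sin φ₂) = 176.37471°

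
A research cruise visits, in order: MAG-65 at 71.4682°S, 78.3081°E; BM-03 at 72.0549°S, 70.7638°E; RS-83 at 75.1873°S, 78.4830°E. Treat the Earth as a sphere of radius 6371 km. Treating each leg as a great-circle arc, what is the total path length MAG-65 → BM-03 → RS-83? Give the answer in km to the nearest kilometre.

MAG-65→BM-03: c = 0.042432 rad, d = 270.33 km
BM-03→RS-83: c = 0.066463 rad, d = 423.44 km
Total = 270.33 + 423.44 = 693.77 km

694 km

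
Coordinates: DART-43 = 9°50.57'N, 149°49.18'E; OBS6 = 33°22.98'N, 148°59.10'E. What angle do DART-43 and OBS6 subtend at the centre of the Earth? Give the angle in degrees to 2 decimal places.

23.55°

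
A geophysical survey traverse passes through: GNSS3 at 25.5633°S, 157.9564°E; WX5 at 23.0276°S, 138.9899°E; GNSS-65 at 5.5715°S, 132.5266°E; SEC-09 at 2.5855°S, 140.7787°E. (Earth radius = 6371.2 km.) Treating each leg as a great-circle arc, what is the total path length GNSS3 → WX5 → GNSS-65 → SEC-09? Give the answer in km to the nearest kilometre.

GNSS3→WX5: c = 0.304667 rad, d = 1941.10 km
WX5→GNSS-65: c = 0.323510 rad, d = 2061.15 km
GNSS-65→SEC-09: c = 0.152806 rad, d = 973.56 km
Total = 1941.10 + 2061.15 + 973.56 = 4975.80 km

4976 km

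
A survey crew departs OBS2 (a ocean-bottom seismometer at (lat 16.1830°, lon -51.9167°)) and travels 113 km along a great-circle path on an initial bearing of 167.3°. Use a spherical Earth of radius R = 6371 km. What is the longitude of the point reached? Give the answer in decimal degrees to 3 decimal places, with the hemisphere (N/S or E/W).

51.685°W

δ = d/R = 113/6371 = 0.017737 rad
φ₂ = arcsin(sin φ₁ cos δ + cos φ₁ sin δ cos θ)
   = arcsin(0.27871·0.99984 + 0.96038·0.01774·-0.97553) = 15.19151°
λ₂ = λ₁ + atan2(sin θ sin δ cos φ₁, cos δ − sin φ₁ sin φ₂) = -51.68521°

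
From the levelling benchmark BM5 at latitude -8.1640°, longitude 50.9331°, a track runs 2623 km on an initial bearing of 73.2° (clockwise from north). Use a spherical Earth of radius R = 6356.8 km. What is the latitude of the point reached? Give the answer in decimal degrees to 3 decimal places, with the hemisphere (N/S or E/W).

δ = d/R = 2623/6356.8 = 0.412629 rad
φ₂ = arcsin(sin φ₁ cos δ + cos φ₁ sin δ cos θ)
   = arcsin(-0.14201·0.91607 + 0.98987·0.40102·0.28903) = -0.87985°
λ₂ = λ₁ + atan2(sin θ sin δ cos φ₁, cos δ − sin φ₁ sin φ₂) = 73.51159°

0.880°S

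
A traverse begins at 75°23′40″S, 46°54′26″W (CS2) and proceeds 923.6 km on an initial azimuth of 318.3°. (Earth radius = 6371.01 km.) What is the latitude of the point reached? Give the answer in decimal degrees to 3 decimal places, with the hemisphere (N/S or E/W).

CS2: φ = -75.39444°, λ = -46.90722°
δ = d/R = 923.6/6371.01 = 0.144969 rad
φ₂ = arcsin(sin φ₁ cos δ + cos φ₁ sin δ cos θ)
   = arcsin(-0.96768·0.98951 + 0.25216·0.14446·0.74664) = -68.48718°
λ₂ = λ₁ + atan2(sin θ sin δ cos φ₁, cos δ − sin φ₁ sin φ₂) = -62.09965°

68.487°S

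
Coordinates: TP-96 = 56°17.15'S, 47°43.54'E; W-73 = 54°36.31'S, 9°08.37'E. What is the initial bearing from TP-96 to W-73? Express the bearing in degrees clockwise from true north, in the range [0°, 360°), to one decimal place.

TP-96: φ = -56.28583°, λ = +47.72567°
W-73: φ = -54.60517°, λ = +9.13950°
Δλ = -38.5862°
y = sin Δλ · cos φ₂ = -0.361247
x = cos φ₁ sin φ₂ − sin φ₁ cos φ₂ cos Δλ = -0.075861
θ = atan2(y, x) = -101.8596° → 258.1404° (mod 360°)

258.1°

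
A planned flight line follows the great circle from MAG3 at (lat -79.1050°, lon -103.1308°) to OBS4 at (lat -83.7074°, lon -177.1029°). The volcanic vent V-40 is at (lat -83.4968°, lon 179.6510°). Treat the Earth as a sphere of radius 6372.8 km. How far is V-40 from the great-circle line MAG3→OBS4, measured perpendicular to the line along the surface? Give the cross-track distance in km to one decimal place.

δ₁₃ = central angle MAG3→V-40 = 0.198351 rad  (haversine)
θ₁₃ = bearing MAG3→V-40 = 214.092°,  θ₁₂ = bearing MAG3→OBS4 = 213.667°
dₓₜ = R·arcsin(sin δ₁₃ · sin(θ₁₃ − θ₁₂)) = 6372.8·arcsin(0.19705·sin(0.424°)) = 9.300 km
|dₓₜ| = 9.300 km

9.3 km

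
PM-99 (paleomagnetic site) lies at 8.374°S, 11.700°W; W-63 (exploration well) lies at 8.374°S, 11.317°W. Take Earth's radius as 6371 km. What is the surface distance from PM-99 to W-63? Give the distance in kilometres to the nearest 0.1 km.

42.1 km

Δφ = 0.0000°,  Δλ = 0.3830°
a = sin²(Δφ/2) + cos φ₁ cos φ₂ sin²(Δλ/2) = 0.000011
c = 2·arcsin(√a) = 0.006613 rad = 0.3789°
d = R·c = 6371 × 0.006613 = 42.1 km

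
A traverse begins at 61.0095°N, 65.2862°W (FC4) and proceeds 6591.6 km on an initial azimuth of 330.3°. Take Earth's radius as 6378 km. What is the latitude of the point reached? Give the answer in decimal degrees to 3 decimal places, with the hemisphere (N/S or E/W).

δ = d/R = 6591.6/6378 = 1.033490 rad
φ₂ = arcsin(sin φ₁ cos δ + cos φ₁ sin δ cos θ)
   = arcsin(0.87470·0.51182 + 0.48466·0.85909·0.86863) = 54.03393°
λ₂ = λ₁ + atan2(sin θ sin δ cos φ₁, cos δ − sin φ₁ sin φ₂) = 161.16098°

54.034°N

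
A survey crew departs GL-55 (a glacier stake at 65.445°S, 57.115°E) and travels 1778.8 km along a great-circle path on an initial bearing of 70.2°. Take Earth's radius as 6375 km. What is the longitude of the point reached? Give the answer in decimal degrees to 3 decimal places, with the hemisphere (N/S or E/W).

85.263°E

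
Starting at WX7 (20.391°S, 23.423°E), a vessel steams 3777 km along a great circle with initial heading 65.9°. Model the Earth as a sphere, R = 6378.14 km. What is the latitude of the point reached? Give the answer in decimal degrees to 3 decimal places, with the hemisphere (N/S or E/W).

δ = d/R = 3777/6378.14 = 0.592179 rad
φ₂ = arcsin(sin φ₁ cos δ + cos φ₁ sin δ cos θ)
   = arcsin(-0.34842·0.82973 + 0.93734·0.55817·0.40833) = -4.32774°
λ₂ = λ₁ + atan2(sin θ sin δ cos φ₁, cos δ − sin φ₁ sin φ₂) = 54.15172°

4.328°S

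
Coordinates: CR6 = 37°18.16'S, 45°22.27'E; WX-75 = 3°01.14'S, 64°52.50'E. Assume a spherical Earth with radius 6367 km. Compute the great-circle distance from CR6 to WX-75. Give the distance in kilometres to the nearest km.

4298 km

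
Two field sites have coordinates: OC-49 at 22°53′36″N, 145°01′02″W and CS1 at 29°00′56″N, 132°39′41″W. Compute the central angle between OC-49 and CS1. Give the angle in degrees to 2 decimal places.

OC-49: φ = +22.89333°, λ = -145.01722°
CS1: φ = +29.01556°, λ = -132.66139°
Δφ = 6.1222°,  Δλ = 12.3558°
a = sin²(Δφ/2) + cos φ₁ cos φ₂ sin²(Δλ/2) = 0.012182
c = 2·arcsin(√a) = 0.221191 rad = 12.6733°

12.67°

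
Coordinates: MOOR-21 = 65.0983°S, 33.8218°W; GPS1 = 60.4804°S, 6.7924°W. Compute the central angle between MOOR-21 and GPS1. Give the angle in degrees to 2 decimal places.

Δφ = 4.6179°,  Δλ = 27.0294°
a = sin²(Δφ/2) + cos φ₁ cos φ₂ sin²(Δλ/2) = 0.012954
c = 2·arcsin(√a) = 0.228122 rad = 13.0704°

13.07°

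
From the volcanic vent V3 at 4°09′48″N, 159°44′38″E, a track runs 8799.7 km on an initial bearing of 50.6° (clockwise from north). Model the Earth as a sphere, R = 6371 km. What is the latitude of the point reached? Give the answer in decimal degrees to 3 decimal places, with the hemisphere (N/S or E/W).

V3: φ = +4.16333°, λ = +159.74389°
δ = d/R = 8799.7/6371 = 1.381212 rad
φ₂ = arcsin(sin φ₁ cos δ + cos φ₁ sin δ cos θ)
   = arcsin(0.07260·0.18845 + 0.99736·0.98208·0.63473) = 39.44924°
λ₂ = λ₁ + atan2(sin θ sin δ cos φ₁, cos δ − sin φ₁ sin φ₂) = -120.90540°

39.449°N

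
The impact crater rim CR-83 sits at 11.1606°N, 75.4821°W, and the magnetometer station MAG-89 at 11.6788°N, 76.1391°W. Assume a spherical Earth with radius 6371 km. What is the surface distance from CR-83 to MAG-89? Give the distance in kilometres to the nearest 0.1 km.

Δφ = 0.5182°,  Δλ = -0.6570°
a = sin²(Δφ/2) + cos φ₁ cos φ₂ sin²(Δλ/2) = 0.000052
c = 2·arcsin(√a) = 0.014427 rad = 0.8266°
d = R·c = 6371 × 0.014427 = 91.9 km

91.9 km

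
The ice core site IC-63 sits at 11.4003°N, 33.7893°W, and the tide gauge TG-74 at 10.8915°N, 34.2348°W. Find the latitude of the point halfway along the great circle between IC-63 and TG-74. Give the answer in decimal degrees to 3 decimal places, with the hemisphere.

Bx = cos φ₂ cos Δλ = 0.981957,  By = cos φ₂ sin Δλ = -0.007635
φₘ = atan2(sin φ₁ + sin φ₂, √((cos φ₁ + Bx)² + By²)) = 11.14598°
λₘ = λ₁ + atan2(By, cos φ₁ + Bx) = -34.01224°

11.146°N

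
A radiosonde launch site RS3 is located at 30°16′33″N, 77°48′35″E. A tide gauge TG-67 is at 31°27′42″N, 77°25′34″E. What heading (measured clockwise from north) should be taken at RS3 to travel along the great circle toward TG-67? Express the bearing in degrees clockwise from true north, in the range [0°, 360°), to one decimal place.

344.6°

RS3: φ = +30.27583°, λ = +77.80972°
TG-67: φ = +31.46167°, λ = +77.42611°
Δλ = -0.3836°
y = sin Δλ · cos φ₂ = -0.005711
x = cos φ₁ sin φ₂ − sin φ₁ cos φ₂ cos Δλ = 0.020705
θ = atan2(y, x) = -15.4203° → 344.5797° (mod 360°)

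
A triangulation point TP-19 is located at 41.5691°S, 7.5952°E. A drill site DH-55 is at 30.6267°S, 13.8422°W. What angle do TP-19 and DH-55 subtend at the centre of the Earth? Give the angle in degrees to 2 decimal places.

Δφ = 10.9424°,  Δλ = -21.4374°
a = sin²(Δφ/2) + cos φ₁ cos φ₂ sin²(Δλ/2) = 0.031360
c = 2·arcsin(√a) = 0.356055 rad = 20.4004°

20.40°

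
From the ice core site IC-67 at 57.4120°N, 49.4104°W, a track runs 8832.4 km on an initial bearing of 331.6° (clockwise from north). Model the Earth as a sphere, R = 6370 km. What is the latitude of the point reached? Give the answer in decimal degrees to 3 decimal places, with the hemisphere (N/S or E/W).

δ = d/R = 8832.4/6370 = 1.386562 rad
φ₂ = arcsin(sin φ₁ cos δ + cos φ₁ sin δ cos θ)
   = arcsin(0.84257·0.18319 + 0.53859·0.98308·0.87965) = 38.32408°
λ₂ = λ₁ + atan2(sin θ sin δ cos φ₁, cos δ − sin φ₁ sin φ₂) = 167.17389°

38.324°N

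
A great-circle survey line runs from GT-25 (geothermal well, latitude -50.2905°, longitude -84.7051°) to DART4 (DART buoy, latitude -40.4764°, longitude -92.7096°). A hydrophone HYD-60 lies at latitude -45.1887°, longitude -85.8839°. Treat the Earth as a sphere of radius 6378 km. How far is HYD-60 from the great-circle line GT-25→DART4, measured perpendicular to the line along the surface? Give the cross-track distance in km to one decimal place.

δ₁₃ = central angle GT-25→HYD-60 = 0.090108 rad  (haversine)
θ₁₃ = bearing GT-25→HYD-60 = 350.728°,  θ₁₂ = bearing GT-25→DART4 = 327.261°
dₓₜ = R·arcsin(sin δ₁₃ · sin(θ₁₃ − θ₁₂)) = 6378·arcsin(0.08999·sin(23.466°)) = 228.596 km
|dₓₜ| = 228.596 km

228.6 km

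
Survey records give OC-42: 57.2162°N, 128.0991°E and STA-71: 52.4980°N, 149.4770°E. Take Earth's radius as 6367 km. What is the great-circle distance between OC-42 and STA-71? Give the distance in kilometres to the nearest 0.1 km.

Δφ = -4.7182°,  Δλ = 21.3779°
a = sin²(Δφ/2) + cos φ₁ cos φ₂ sin²(Δλ/2) = 0.013035
c = 2·arcsin(√a) = 0.228837 rad = 13.1114°
d = R·c = 6367 × 0.228837 = 1457.0 km

1457.0 km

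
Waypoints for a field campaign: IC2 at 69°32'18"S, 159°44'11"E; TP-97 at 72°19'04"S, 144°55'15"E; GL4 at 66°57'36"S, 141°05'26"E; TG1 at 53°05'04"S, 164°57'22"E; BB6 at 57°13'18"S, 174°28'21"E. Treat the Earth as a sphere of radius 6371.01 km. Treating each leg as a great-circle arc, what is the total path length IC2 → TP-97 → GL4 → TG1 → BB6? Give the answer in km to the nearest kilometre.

IC2: φ = -69.53833°, λ = +159.73639°
TP-97: φ = -72.31778°, λ = +144.92083°
GL4: φ = -66.96000°, λ = +141.09056°
TG1: φ = -53.08444°, λ = +164.95611°
BB6: φ = -57.22167°, λ = +174.47250°
IC2→TP-97: c = 0.097059 rad, d = 618.36 km
TP-97→GL4: c = 0.096313 rad, d = 613.61 km
GL4→TG1: c = 0.315248 rad, d = 2008.45 km
TG1→BB6: c = 0.119074 rad, d = 758.62 km
Total = 618.36 + 613.61 + 2008.45 + 758.62 = 3999.04 km

3999 km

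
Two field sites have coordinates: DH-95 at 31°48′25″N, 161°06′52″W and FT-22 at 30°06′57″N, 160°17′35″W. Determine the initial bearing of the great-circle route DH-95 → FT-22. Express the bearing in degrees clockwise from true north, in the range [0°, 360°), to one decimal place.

DH-95: φ = +31.80694°, λ = -161.11444°
FT-22: φ = +30.11583°, λ = -160.29306°
Δλ = 0.8214°
y = sin Δλ · cos φ₂ = 0.012400
x = cos φ₁ sin φ₂ − sin φ₁ cos φ₂ cos Δλ = -0.029464
θ = atan2(y, x) = 157.1757° → 157.1757° (mod 360°)

157.2°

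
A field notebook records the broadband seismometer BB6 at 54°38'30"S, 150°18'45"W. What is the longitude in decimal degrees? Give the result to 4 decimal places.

150.3125°W

150° + 18′/60 + 45″/3600 = 150 + 0.30000 + 0.01250 = 150.3125°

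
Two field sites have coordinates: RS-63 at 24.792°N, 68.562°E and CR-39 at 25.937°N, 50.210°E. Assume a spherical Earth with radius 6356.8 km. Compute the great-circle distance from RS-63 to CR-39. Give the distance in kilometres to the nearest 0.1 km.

1842.7 km

Δφ = 1.1450°,  Δλ = -18.3520°
a = sin²(Δφ/2) + cos φ₁ cos φ₂ sin²(Δλ/2) = 0.020861
c = 2·arcsin(√a) = 0.289879 rad = 16.6088°
d = R·c = 6356.8 × 0.289879 = 1842.7 km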